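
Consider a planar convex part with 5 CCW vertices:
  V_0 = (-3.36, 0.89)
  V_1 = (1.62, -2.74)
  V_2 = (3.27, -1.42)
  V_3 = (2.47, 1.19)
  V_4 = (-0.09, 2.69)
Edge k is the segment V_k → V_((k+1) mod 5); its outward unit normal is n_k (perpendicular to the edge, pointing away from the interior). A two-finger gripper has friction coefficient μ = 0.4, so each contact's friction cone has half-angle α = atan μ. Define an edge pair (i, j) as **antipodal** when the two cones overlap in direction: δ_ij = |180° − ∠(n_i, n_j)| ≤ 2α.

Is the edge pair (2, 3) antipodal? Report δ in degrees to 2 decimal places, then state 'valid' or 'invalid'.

δ = 137.41°, invalid

α = atan 0.4 = 21.80°;  2α = 43.60°
edge 2: e_2 = (-0.80, +2.61);  n_2 = (+0.9561, +0.2931)
edge 3: e_3 = (-2.56, +1.50);  n_3 = (+0.5055, +0.8628)
∠(n_2, n_3) = 42.59°
δ = |180° − 42.59°| = 137.41°
137.41° > 2α = 43.60°  →  invalid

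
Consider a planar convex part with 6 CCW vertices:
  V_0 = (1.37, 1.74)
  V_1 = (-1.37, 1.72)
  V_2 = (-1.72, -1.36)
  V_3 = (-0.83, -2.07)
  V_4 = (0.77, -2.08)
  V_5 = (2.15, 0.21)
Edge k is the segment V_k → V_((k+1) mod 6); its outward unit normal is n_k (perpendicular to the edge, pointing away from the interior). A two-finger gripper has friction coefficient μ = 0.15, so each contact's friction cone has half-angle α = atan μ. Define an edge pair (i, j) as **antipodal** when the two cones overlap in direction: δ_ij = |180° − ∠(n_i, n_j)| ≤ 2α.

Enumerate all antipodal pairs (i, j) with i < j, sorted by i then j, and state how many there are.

α = atan 0.15 = 8.53°;  2α = 17.06°
n_0 = (-0.0073, +1.0000)
n_1 = (-0.9936, +0.1129)
n_2 = (-0.6236, -0.7817)
n_3 = (-0.0062, -1.0000)
n_4 = (+0.8565, -0.5161)
n_5 = (+0.8909, +0.4542)
  (0,1): δ = 96.90°  ·
  (0,2): δ = 39.00°  ·
  (0,3): δ = 0.78°  ✓
  (0,4): δ = 58.51°  ·
  (0,5): δ = 116.59°  ·
  (1,2): δ = 122.10°  ·
  (1,3): δ = 83.88°  ·
  (1,4): δ = 24.59°  ·
  (1,5): δ = 33.50°  ·
  (2,3): δ = 141.78°  ·
  (2,4): δ = 82.49°  ·
  (2,5): δ = 24.41°  ·
  (3,4): δ = 120.72°  ·
  (3,5): δ = 62.63°  ·
  (4,5): δ = 121.91°  ·
antipodal pairs: 1

count = 1; pairs: (0,3)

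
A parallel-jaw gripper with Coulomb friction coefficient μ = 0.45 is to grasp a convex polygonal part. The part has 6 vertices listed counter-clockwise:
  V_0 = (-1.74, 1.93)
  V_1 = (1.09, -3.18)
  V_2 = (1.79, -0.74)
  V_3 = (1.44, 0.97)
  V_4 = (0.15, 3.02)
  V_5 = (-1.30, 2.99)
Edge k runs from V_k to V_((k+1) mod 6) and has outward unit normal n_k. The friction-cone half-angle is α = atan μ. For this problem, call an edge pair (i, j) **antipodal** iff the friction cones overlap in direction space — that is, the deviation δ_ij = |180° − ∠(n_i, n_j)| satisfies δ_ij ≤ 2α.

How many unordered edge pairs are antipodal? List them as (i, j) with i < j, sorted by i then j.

count = 5; pairs: (0,1), (0,2), (0,3), (1,5), (2,5)

α = atan 0.45 = 24.23°;  2α = 48.46°
n_0 = (-0.8748, -0.4845)
n_1 = (+0.9612, -0.2758)
n_2 = (+0.9797, +0.2005)
n_3 = (+0.8464, +0.5326)
n_4 = (-0.0207, +0.9998)
n_5 = (-0.9236, +0.3834)
  (0,1): δ = 44.99°  ✓
  (0,2): δ = 17.41°  ✓
  (0,3): δ = 3.20°  ✓
  (0,4): δ = 62.21°  ·
  (0,5): δ = 128.48°  ·
  (1,2): δ = 152.43°  ·
  (1,3): δ = 131.81°  ·
  (1,4): δ = 72.81°  ·
  (1,5): δ = 6.54°  ✓
  (2,3): δ = 159.39°  ·
  (2,4): δ = 100.38°  ·
  (2,5): δ = 34.11°  ✓
  (3,4): δ = 121.00°  ·
  (3,5): δ = 54.72°  ·
  (4,5): δ = 113.73°  ·
antipodal pairs: 5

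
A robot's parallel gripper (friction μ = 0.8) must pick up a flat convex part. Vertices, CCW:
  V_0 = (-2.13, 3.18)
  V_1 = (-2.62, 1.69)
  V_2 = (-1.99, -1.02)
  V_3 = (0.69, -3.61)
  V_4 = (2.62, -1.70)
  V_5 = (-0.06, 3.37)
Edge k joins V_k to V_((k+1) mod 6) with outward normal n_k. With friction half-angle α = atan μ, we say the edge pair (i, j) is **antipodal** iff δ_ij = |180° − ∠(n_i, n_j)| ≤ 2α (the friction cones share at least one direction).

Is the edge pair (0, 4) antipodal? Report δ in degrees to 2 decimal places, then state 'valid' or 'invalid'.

δ = 46.06°, valid

α = atan 0.8 = 38.66°;  2α = 77.32°
edge 0: e_0 = (-0.49, -1.49);  n_0 = (-0.9500, +0.3124)
edge 4: e_4 = (-2.68, +5.07);  n_4 = (+0.8841, +0.4673)
∠(n_0, n_4) = 133.94°
δ = |180° − 133.94°| = 46.06°
46.06° ≤ 2α = 77.32°  →  valid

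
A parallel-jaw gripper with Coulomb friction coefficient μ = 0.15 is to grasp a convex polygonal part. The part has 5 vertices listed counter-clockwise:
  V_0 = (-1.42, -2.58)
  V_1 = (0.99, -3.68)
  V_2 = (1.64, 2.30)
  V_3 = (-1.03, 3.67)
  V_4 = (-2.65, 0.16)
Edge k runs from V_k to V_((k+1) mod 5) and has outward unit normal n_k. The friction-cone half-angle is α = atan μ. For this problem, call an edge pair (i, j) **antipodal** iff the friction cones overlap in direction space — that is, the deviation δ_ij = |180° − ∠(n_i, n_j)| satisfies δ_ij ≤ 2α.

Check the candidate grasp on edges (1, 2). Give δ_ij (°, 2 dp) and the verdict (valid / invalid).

δ = 110.96°, invalid

α = atan 0.15 = 8.53°;  2α = 17.06°
edge 1: e_1 = (+0.65, +5.98);  n_1 = (+0.9941, -0.1081)
edge 2: e_2 = (-2.67, +1.37);  n_2 = (+0.4565, +0.8897)
∠(n_1, n_2) = 69.04°
δ = |180° − 69.04°| = 110.96°
110.96° > 2α = 17.06°  →  invalid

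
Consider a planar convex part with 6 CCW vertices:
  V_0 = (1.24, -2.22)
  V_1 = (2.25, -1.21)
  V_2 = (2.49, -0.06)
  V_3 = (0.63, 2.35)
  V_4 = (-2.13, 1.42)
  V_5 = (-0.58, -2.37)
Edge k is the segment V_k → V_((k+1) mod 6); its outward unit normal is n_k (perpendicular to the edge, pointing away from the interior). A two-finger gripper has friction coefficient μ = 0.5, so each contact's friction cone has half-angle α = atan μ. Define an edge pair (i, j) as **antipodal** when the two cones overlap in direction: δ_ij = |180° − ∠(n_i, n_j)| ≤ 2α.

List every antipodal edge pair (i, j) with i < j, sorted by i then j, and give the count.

α = atan 0.5 = 26.57°;  2α = 53.13°
n_0 = (+0.7071, -0.7071)
n_1 = (+0.9789, -0.2043)
n_2 = (+0.7916, +0.6110)
n_3 = (-0.3193, +0.9476)
n_4 = (-0.9256, -0.3785)
n_5 = (+0.0821, -0.9966)
  (0,1): δ = 146.79°  ·
  (0,2): δ = 97.34°  ·
  (0,3): δ = 26.38°  ✓
  (0,4): δ = 67.24°  ·
  (0,5): δ = 139.71°  ·
  (1,2): δ = 130.55°  ·
  (1,3): δ = 59.59°  ·
  (1,4): δ = 34.03°  ✓
  (1,5): δ = 106.50°  ·
  (2,3): δ = 109.04°  ·
  (2,4): δ = 15.42°  ✓
  (2,5): δ = 57.05°  ·
  (3,4): δ = 86.38°  ·
  (3,5): δ = 13.91°  ✓
  (4,5): δ = 107.53°  ·
antipodal pairs: 4

count = 4; pairs: (0,3), (1,4), (2,4), (3,5)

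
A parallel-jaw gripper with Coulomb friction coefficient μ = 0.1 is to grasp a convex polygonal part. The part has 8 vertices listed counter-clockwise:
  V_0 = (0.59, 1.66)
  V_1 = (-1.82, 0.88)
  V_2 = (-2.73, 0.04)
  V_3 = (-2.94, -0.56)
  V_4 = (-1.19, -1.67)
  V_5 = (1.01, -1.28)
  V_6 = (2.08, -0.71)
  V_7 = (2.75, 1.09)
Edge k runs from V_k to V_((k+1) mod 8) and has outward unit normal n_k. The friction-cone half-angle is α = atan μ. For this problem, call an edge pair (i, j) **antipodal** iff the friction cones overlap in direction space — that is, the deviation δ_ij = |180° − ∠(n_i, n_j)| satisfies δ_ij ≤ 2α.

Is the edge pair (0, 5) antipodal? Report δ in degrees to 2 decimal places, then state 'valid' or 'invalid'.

δ = 10.11°, valid

α = atan 0.1 = 5.71°;  2α = 11.42°
edge 0: e_0 = (-2.41, -0.78);  n_0 = (-0.3079, +0.9514)
edge 5: e_5 = (+1.07, +0.57);  n_5 = (+0.4702, -0.8826)
∠(n_0, n_5) = 169.89°
δ = |180° − 169.89°| = 10.11°
10.11° ≤ 2α = 11.42°  →  valid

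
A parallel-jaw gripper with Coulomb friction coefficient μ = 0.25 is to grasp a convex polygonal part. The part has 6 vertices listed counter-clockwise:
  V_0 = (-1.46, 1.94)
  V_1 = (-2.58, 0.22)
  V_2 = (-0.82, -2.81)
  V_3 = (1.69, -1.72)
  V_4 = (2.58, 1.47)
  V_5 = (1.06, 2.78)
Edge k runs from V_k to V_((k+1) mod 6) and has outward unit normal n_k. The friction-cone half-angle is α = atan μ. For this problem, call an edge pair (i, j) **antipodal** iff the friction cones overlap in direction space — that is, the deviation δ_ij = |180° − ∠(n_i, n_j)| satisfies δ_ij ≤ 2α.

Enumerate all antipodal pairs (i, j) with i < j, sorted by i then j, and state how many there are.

count = 3; pairs: (0,3), (1,4), (2,5)

α = atan 0.25 = 14.04°;  2α = 28.07°
n_0 = (-0.8380, +0.5457)
n_1 = (-0.8647, -0.5023)
n_2 = (+0.3983, -0.9172)
n_3 = (+0.9632, -0.2687)
n_4 = (+0.6528, +0.7575)
n_5 = (-0.3162, +0.9487)
  (0,1): δ = 116.78°  ·
  (0,2): δ = 33.46°  ·
  (0,3): δ = 17.48°  ✓
  (0,4): δ = 82.31°  ·
  (0,5): δ = 141.51°  ·
  (1,2): δ = 96.68°  ·
  (1,3): δ = 45.74°  ·
  (1,4): δ = 19.09°  ✓
  (1,5): δ = 78.28°  ·
  (2,3): δ = 129.06°  ·
  (2,4): δ = 64.23°  ·
  (2,5): δ = 5.04°  ✓
  (3,4): δ = 115.17°  ·
  (3,5): δ = 55.98°  ·
  (4,5): δ = 120.81°  ·
antipodal pairs: 3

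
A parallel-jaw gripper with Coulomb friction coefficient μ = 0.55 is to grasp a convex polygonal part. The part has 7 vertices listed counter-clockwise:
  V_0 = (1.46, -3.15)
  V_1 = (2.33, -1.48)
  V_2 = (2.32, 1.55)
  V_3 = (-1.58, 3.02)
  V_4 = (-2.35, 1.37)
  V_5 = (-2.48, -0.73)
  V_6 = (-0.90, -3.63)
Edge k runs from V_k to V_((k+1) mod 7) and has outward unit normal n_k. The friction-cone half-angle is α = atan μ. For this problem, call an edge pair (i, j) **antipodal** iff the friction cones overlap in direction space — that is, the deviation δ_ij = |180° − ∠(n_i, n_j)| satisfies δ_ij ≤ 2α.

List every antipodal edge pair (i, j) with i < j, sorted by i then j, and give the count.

count = 9; pairs: (0,3), (0,4), (0,5), (1,3), (1,4), (1,5), (2,5), (2,6), (3,6)

α = atan 0.55 = 28.81°;  2α = 57.62°
n_0 = (+0.8869, -0.4620)
n_1 = (+1.0000, +0.0033)
n_2 = (+0.3527, +0.9357)
n_3 = (-0.9062, +0.4229)
n_4 = (-0.9981, +0.0618)
n_5 = (-0.8781, -0.4784)
n_6 = (+0.1993, -0.9799)
  (0,1): δ = 152.29°  ·
  (0,2): δ = 83.13°  ·
  (0,3): δ = 2.50°  ✓
  (0,4): δ = 23.98°  ✓
  (0,5): δ = 56.10°  ✓
  (0,6): δ = 129.01°  ·
  (1,2): δ = 110.84°  ·
  (1,3): δ = 25.21°  ✓
  (1,4): δ = 3.73°  ✓
  (1,5): δ = 28.39°  ✓
  (1,6): δ = 101.31°  ·
  (2,3): δ = 94.36°  ·
  (2,4): δ = 72.89°  ·
  (2,5): δ = 40.76°  ✓
  (2,6): δ = 32.15°  ✓
  (3,4): δ = 158.53°  ·
  (3,5): δ = 126.40°  ·
  (3,6): δ = 53.49°  ✓
  (4,5): δ = 147.87°  ·
  (4,6): δ = 74.96°  ·
  (5,6): δ = 107.09°  ·
antipodal pairs: 9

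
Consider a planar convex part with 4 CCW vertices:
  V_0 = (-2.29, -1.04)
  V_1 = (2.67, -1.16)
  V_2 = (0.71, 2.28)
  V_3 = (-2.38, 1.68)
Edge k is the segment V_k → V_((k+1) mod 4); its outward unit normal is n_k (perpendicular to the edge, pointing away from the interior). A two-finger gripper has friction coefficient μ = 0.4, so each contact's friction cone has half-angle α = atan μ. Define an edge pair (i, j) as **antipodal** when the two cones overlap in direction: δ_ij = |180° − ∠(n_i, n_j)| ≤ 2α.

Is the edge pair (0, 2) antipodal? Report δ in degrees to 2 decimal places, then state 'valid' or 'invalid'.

α = atan 0.4 = 21.80°;  2α = 43.60°
edge 0: e_0 = (+4.96, -0.12);  n_0 = (-0.0242, -0.9997)
edge 2: e_2 = (-3.09, -0.60);  n_2 = (-0.1906, +0.9817)
∠(n_0, n_2) = 167.63°
δ = |180° − 167.63°| = 12.37°
12.37° ≤ 2α = 43.60°  →  valid

δ = 12.37°, valid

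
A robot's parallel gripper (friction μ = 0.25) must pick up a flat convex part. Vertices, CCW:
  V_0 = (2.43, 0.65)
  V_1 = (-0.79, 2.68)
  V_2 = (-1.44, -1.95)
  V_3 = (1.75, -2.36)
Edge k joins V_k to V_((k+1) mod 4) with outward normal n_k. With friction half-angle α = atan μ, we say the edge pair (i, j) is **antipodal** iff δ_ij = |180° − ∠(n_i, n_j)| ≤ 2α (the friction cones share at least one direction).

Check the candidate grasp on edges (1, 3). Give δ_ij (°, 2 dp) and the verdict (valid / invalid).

α = atan 0.25 = 14.04°;  2α = 28.07°
edge 1: e_1 = (-0.65, -4.63);  n_1 = (-0.9903, +0.1390)
edge 3: e_3 = (+0.68, +3.01);  n_3 = (+0.9754, -0.2204)
∠(n_1, n_3) = 175.26°
δ = |180° − 175.26°| = 4.74°
4.74° ≤ 2α = 28.07°  →  valid

δ = 4.74°, valid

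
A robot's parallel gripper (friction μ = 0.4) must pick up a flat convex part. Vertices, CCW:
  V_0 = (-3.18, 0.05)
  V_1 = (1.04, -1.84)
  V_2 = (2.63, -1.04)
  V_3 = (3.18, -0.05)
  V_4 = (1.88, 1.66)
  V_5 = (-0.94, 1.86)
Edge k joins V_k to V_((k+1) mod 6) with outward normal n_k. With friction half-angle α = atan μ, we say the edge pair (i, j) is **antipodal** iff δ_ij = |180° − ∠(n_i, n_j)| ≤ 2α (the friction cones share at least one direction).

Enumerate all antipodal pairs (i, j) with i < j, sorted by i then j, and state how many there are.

count = 5; pairs: (0,3), (0,4), (1,4), (1,5), (2,5)

α = atan 0.4 = 21.80°;  2α = 43.60°
n_0 = (-0.4087, -0.9126)
n_1 = (+0.4495, -0.8933)
n_2 = (+0.8742, -0.4856)
n_3 = (+0.7961, +0.6052)
n_4 = (+0.0707, +0.9975)
n_5 = (-0.6285, +0.7778)
  (0,1): δ = 129.16°  ·
  (0,2): δ = 94.93°  ·
  (0,3): δ = 28.63°  ✓
  (0,4): δ = 20.07°  ✓
  (0,5): δ = 63.07°  ·
  (1,2): δ = 145.76°  ·
  (1,3): δ = 79.47°  ·
  (1,4): δ = 30.77°  ✓
  (1,5): δ = 12.23°  ✓
  (2,3): δ = 113.70°  ·
  (2,4): δ = 65.00°  ·
  (2,5): δ = 22.01°  ✓
  (3,4): δ = 131.30°  ·
  (3,5): δ = 88.30°  ·
  (4,5): δ = 137.00°  ·
antipodal pairs: 5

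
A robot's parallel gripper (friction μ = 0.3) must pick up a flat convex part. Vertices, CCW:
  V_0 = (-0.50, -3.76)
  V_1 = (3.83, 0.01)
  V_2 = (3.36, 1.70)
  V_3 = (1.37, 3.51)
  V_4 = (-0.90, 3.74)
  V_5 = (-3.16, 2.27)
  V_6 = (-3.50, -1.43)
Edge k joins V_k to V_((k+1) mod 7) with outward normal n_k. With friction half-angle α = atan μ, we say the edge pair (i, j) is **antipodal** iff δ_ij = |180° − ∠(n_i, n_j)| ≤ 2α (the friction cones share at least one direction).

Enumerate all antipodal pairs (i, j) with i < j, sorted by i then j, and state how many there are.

α = atan 0.3 = 16.70°;  2α = 33.40°
n_0 = (+0.6567, -0.7542)
n_1 = (+0.9634, +0.2679)
n_2 = (+0.6729, +0.7398)
n_3 = (+0.1008, +0.9949)
n_4 = (-0.5452, +0.8383)
n_5 = (-0.9958, +0.0915)
n_6 = (-0.6134, -0.7898)
  (0,1): δ = 115.50°  ·
  (0,2): δ = 83.33°  ·
  (0,3): δ = 46.83°  ·
  (0,4): δ = 8.00°  ✓
  (0,5): δ = 43.70°  ·
  (0,6): δ = 101.12°  ·
  (1,2): δ = 147.83°  ·
  (1,3): δ = 111.33°  ·
  (1,4): δ = 72.50°  ·
  (1,5): δ = 20.79°  ✓
  (1,6): δ = 36.62°  ·
  (2,3): δ = 143.50°  ·
  (2,4): δ = 104.67°  ·
  (2,5): δ = 52.96°  ·
  (2,6): δ = 4.45°  ✓
  (3,4): δ = 141.17°  ·
  (3,5): δ = 89.46°  ·
  (3,6): δ = 32.05°  ✓
  (4,5): δ = 128.29°  ·
  (4,6): δ = 70.88°  ·
  (5,6): δ = 122.59°  ·
antipodal pairs: 4

count = 4; pairs: (0,4), (1,5), (2,6), (3,6)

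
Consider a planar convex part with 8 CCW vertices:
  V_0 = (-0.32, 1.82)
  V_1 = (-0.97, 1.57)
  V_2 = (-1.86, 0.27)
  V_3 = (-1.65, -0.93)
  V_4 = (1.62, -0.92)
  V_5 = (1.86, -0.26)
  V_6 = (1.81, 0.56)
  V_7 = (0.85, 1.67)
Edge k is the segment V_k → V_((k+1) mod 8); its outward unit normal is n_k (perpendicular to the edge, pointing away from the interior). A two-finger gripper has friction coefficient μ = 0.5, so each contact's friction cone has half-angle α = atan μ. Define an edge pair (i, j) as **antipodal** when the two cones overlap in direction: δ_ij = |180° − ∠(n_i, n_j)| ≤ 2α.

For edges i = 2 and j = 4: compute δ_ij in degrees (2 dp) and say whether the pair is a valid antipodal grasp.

α = atan 0.5 = 26.57°;  2α = 53.13°
edge 2: e_2 = (+0.21, -1.20);  n_2 = (-0.9850, -0.1724)
edge 4: e_4 = (+0.24, +0.66);  n_4 = (+0.9398, -0.3417)
∠(n_2, n_4) = 150.09°
δ = |180° − 150.09°| = 29.91°
29.91° ≤ 2α = 53.13°  →  valid

δ = 29.91°, valid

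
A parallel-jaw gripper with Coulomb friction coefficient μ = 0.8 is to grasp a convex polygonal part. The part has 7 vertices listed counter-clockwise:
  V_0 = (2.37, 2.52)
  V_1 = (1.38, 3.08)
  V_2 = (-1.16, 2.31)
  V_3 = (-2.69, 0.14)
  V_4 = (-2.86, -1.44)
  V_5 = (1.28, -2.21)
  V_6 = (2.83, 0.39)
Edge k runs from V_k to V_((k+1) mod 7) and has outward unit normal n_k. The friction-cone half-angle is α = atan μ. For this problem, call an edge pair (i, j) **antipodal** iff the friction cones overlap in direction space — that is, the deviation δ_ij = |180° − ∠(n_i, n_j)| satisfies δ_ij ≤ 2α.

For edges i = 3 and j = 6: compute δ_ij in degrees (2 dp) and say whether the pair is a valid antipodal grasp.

α = atan 0.8 = 38.66°;  2α = 77.32°
edge 3: e_3 = (-0.17, -1.58);  n_3 = (-0.9943, +0.1070)
edge 6: e_6 = (-0.46, +2.13);  n_6 = (+0.9775, +0.2111)
∠(n_3, n_6) = 161.67°
δ = |180° − 161.67°| = 18.33°
18.33° ≤ 2α = 77.32°  →  valid

δ = 18.33°, valid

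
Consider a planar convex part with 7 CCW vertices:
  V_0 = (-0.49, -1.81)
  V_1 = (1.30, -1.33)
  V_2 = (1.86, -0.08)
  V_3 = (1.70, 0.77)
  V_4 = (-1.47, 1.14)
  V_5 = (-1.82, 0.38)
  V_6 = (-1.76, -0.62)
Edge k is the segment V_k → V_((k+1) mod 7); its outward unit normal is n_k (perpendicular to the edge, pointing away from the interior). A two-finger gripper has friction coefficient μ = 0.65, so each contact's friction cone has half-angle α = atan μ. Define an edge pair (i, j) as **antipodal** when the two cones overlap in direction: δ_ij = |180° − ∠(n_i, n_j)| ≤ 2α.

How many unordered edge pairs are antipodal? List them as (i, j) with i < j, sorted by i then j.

count = 8; pairs: (0,3), (0,4), (1,4), (1,5), (2,4), (2,5), (2,6), (3,6)

α = atan 0.65 = 33.02°;  2α = 66.05°
n_0 = (+0.2590, -0.9659)
n_1 = (+0.9126, -0.4088)
n_2 = (+0.9827, +0.1850)
n_3 = (+0.1159, +0.9933)
n_4 = (-0.9083, +0.4183)
n_5 = (-0.9982, -0.0599)
n_6 = (-0.6837, -0.7297)
  (0,1): δ = 129.14°  ·
  (0,2): δ = 94.35°  ·
  (0,3): δ = 21.67°  ✓
  (0,4): δ = 50.26°  ✓
  (0,5): δ = 78.42°  ·
  (0,6): δ = 121.85°  ·
  (1,2): δ = 145.21°  ·
  (1,3): δ = 72.53°  ·
  (1,4): δ = 0.59°  ✓
  (1,5): δ = 27.57°  ✓
  (1,6): δ = 71.00°  ·
  (2,3): δ = 107.32°  ·
  (2,4): δ = 35.39°  ✓
  (2,5): δ = 7.23°  ✓
  (2,6): δ = 36.20°  ✓
  (3,4): δ = 108.07°  ·
  (3,5): δ = 79.91°  ·
  (3,6): δ = 36.48°  ✓
  (4,5): δ = 151.84°  ·
  (4,6): δ = 108.41°  ·
  (5,6): δ = 136.57°  ·
antipodal pairs: 8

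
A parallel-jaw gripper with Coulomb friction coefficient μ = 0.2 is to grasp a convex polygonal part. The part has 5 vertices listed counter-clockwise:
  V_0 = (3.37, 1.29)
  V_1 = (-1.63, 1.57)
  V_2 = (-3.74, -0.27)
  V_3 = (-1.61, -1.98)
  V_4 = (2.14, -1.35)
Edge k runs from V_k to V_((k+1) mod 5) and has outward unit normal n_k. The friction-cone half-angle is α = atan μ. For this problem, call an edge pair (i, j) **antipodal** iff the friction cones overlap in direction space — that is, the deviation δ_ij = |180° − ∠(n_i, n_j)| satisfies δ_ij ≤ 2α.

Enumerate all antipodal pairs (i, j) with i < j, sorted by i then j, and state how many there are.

count = 1; pairs: (0,3)

α = atan 0.2 = 11.31°;  2α = 22.62°
n_0 = (+0.0559, +0.9984)
n_1 = (-0.6572, +0.7537)
n_2 = (-0.6260, -0.7798)
n_3 = (+0.1657, -0.9862)
n_4 = (+0.9064, -0.4223)
  (0,1): δ = 135.71°  ·
  (0,2): δ = 35.55°  ·
  (0,3): δ = 12.74°  ✓
  (0,4): δ = 68.22°  ·
  (1,2): δ = 79.85°  ·
  (1,3): δ = 31.55°  ·
  (1,4): δ = 23.93°  ·
  (2,3): δ = 131.71°  ·
  (2,4): δ = 76.22°  ·
  (3,4): δ = 124.52°  ·
antipodal pairs: 1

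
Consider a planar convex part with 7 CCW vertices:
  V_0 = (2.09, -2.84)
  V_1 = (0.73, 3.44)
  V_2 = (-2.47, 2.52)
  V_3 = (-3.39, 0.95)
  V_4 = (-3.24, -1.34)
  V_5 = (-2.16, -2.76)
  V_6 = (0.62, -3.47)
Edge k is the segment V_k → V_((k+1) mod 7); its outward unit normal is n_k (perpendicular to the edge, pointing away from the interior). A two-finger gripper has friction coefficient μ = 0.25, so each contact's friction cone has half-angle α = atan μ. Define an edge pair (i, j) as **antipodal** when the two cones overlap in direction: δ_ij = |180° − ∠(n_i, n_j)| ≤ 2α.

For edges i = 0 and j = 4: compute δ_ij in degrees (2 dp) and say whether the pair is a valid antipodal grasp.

α = atan 0.25 = 14.04°;  2α = 28.07°
edge 0: e_0 = (-1.36, +6.28);  n_0 = (+0.9773, +0.2117)
edge 4: e_4 = (+1.08, -1.42);  n_4 = (-0.7959, -0.6054)
∠(n_0, n_4) = 154.96°
δ = |180° − 154.96°| = 25.04°
25.04° ≤ 2α = 28.07°  →  valid

δ = 25.04°, valid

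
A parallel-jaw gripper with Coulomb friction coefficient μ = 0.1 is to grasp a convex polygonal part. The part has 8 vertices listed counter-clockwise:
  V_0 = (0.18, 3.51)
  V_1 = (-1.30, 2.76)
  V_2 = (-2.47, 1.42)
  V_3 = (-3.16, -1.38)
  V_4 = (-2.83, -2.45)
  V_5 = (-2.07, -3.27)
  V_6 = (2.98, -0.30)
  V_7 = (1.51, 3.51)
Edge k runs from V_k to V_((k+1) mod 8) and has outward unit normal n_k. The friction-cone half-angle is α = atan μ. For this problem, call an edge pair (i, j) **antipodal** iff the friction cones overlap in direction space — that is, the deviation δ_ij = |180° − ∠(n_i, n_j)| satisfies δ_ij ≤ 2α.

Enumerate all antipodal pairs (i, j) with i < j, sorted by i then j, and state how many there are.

α = atan 0.1 = 5.71°;  2α = 11.42°
n_0 = (-0.4520, +0.8920)
n_1 = (-0.7533, +0.6577)
n_2 = (-0.9710, +0.2393)
n_3 = (-0.9556, -0.2947)
n_4 = (-0.7334, -0.6798)
n_5 = (+0.5069, -0.8620)
n_6 = (+0.9330, +0.3600)
n_7 = (+0.0000, +1.0000)
  (0,1): δ = 158.00°  ·
  (0,2): δ = 130.72°  ·
  (0,3): δ = 99.73°  ·
  (0,4): δ = 74.05°  ·
  (0,5): δ = 3.59°  ✓
  (0,6): δ = 84.22°  ·
  (0,7): δ = 153.13°  ·
  (1,2): δ = 152.72°  ·
  (1,3): δ = 121.73°  ·
  (1,4): δ = 96.05°  ·
  (1,5): δ = 18.41°  ·
  (1,6): δ = 62.22°  ·
  (1,7): δ = 131.13°  ·
  (2,3): δ = 149.02°  ·
  (2,4): δ = 123.33°  ·
  (2,5): δ = 45.70°  ·
  (2,6): δ = 34.94°  ·
  (2,7): δ = 103.84°  ·
  (3,4): δ = 154.32°  ·
  (3,5): δ = 76.68°  ·
  (3,6): δ = 3.96°  ✓
  (3,7): δ = 72.86°  ·
  (4,5): δ = 102.36°  ·
  (4,6): δ = 21.73°  ·
  (4,7): δ = 47.17°  ·
  (5,6): δ = 99.36°  ·
  (5,7): δ = 30.46°  ·
  (6,7): δ = 111.10°  ·
antipodal pairs: 2

count = 2; pairs: (0,5), (3,6)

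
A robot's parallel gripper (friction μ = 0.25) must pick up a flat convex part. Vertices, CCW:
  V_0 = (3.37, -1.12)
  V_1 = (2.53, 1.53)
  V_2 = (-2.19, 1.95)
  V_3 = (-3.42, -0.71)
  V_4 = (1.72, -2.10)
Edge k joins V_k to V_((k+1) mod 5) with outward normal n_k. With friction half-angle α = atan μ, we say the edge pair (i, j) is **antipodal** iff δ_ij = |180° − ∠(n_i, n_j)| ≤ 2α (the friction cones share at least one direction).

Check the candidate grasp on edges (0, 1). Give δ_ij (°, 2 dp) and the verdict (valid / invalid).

α = atan 0.25 = 14.04°;  2α = 28.07°
edge 0: e_0 = (-0.84, +2.65);  n_0 = (+0.9533, +0.3022)
edge 1: e_1 = (-4.72, +0.42);  n_1 = (+0.0886, +0.9961)
∠(n_0, n_1) = 67.33°
δ = |180° − 67.33°| = 112.67°
112.67° > 2α = 28.07°  →  invalid

δ = 112.67°, invalid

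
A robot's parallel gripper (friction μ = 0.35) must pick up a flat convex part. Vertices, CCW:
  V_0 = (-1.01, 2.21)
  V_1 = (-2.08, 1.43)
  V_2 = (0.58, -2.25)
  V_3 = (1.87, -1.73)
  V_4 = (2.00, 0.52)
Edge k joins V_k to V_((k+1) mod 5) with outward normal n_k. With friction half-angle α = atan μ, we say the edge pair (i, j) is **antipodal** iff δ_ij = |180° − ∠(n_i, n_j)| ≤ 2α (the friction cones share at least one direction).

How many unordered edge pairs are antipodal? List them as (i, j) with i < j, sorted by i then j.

α = atan 0.35 = 19.29°;  2α = 38.58°
n_0 = (-0.5891, +0.8081)
n_1 = (-0.8104, -0.5858)
n_2 = (+0.3739, -0.9275)
n_3 = (+0.9983, -0.0577)
n_4 = (+0.4896, +0.8720)
  (0,1): δ = 90.23°  ·
  (0,2): δ = 14.14°  ✓
  (0,3): δ = 50.60°  ·
  (0,4): δ = 114.60°  ·
  (1,2): δ = 103.91°  ·
  (1,3): δ = 39.17°  ·
  (1,4): δ = 24.83°  ✓
  (2,3): δ = 115.26°  ·
  (2,4): δ = 51.27°  ·
  (3,4): δ = 116.01°  ·
antipodal pairs: 2

count = 2; pairs: (0,2), (1,4)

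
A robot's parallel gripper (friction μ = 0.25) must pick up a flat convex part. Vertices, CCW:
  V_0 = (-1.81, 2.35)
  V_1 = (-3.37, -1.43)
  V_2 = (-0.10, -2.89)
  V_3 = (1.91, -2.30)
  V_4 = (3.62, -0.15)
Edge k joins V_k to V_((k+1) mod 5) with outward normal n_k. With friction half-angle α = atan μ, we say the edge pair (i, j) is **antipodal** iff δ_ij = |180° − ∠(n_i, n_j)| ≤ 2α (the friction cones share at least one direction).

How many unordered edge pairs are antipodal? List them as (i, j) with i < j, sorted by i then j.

count = 2; pairs: (0,3), (1,4)

α = atan 0.25 = 14.04°;  2α = 28.07°
n_0 = (-0.9244, +0.3815)
n_1 = (-0.4077, -0.9131)
n_2 = (+0.2816, -0.9595)
n_3 = (+0.7826, -0.6225)
n_4 = (+0.4182, +0.9084)
  (0,1): δ = 91.63°  ·
  (0,2): δ = 51.22°  ·
  (0,3): δ = 16.07°  ✓
  (0,4): δ = 87.70°  ·
  (1,2): δ = 139.58°  ·
  (1,3): δ = 104.44°  ·
  (1,4): δ = 0.66°  ✓
  (2,3): δ = 144.86°  ·
  (2,4): δ = 41.08°  ·
  (3,4): δ = 76.22°  ·
antipodal pairs: 2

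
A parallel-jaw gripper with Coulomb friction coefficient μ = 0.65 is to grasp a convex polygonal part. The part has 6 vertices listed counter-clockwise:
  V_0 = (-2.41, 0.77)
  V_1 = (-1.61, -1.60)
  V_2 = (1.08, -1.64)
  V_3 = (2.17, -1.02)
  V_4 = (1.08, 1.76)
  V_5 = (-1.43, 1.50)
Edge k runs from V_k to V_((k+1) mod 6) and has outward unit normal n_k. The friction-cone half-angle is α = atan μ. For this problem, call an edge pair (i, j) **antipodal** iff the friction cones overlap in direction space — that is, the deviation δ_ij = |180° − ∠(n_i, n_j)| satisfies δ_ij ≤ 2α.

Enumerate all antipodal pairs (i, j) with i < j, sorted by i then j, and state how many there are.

count = 5; pairs: (0,3), (1,4), (1,5), (2,4), (2,5)

α = atan 0.65 = 33.02°;  2α = 66.05°
n_0 = (-0.9475, -0.3198)
n_1 = (-0.0149, -0.9999)
n_2 = (+0.4944, -0.8692)
n_3 = (+0.9310, +0.3650)
n_4 = (-0.1030, +0.9947)
n_5 = (-0.5974, +0.8020)
  (0,1): δ = 109.50°  ·
  (0,2): δ = 79.02°  ·
  (0,3): δ = 2.76°  ✓
  (0,4): δ = 77.26°  ·
  (0,5): δ = 108.03°  ·
  (1,2): δ = 149.52°  ·
  (1,3): δ = 67.74°  ·
  (1,4): δ = 6.77°  ✓
  (1,5): δ = 37.53°  ✓
  (2,3): δ = 98.22°  ·
  (2,4): δ = 23.72°  ✓
  (2,5): δ = 7.05°  ✓
  (3,4): δ = 105.50°  ·
  (3,5): δ = 74.73°  ·
  (4,5): δ = 149.23°  ·
antipodal pairs: 5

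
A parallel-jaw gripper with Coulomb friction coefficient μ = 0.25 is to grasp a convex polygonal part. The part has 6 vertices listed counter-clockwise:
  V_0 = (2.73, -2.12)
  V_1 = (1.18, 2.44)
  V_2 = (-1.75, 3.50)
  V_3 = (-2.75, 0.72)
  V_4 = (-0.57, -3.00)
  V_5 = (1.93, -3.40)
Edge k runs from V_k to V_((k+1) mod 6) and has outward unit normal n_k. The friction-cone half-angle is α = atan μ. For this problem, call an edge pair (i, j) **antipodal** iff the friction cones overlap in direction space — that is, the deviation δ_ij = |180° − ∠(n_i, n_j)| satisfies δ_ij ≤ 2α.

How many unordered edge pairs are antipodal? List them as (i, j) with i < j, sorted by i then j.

α = atan 0.25 = 14.04°;  2α = 28.07°
n_0 = (+0.9468, +0.3218)
n_1 = (+0.3402, +0.9404)
n_2 = (-0.9410, +0.3385)
n_3 = (-0.8628, -0.5056)
n_4 = (-0.1580, -0.9874)
n_5 = (+0.8480, -0.5300)
  (0,1): δ = 128.66°  ·
  (0,2): δ = 38.56°  ·
  (0,3): δ = 11.60°  ✓
  (0,4): δ = 62.14°  ·
  (0,5): δ = 129.22°  ·
  (1,2): δ = 89.90°  ·
  (1,3): δ = 39.74°  ·
  (1,4): δ = 10.80°  ✓
  (1,5): δ = 77.88°  ·
  (2,3): δ = 129.84°  ·
  (2,4): δ = 79.31°  ·
  (2,5): δ = 12.22°  ✓
  (3,4): δ = 129.46°  ·
  (3,5): δ = 62.38°  ·
  (4,5): δ = 112.92°  ·
antipodal pairs: 3

count = 3; pairs: (0,3), (1,4), (2,5)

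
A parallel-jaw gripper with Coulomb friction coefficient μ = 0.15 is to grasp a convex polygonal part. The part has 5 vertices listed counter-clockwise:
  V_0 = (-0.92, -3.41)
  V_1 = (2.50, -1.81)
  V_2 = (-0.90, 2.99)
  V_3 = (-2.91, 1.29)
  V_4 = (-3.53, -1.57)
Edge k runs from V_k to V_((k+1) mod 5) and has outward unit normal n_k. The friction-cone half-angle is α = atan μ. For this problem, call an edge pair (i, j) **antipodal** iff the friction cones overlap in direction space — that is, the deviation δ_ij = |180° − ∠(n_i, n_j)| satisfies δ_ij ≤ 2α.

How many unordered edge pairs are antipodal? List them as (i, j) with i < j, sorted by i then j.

α = atan 0.15 = 8.53°;  2α = 17.06°
n_0 = (+0.4238, -0.9058)
n_1 = (+0.8160, +0.5780)
n_2 = (-0.6458, +0.7635)
n_3 = (-0.9773, +0.2119)
n_4 = (-0.5762, -0.8173)
  (0,1): δ = 79.76°  ·
  (0,2): δ = 15.15°  ✓
  (0,3): δ = 52.70°  ·
  (0,4): δ = 119.74°  ·
  (1,2): δ = 85.09°  ·
  (1,3): δ = 47.54°  ·
  (1,4): δ = 19.51°  ·
  (2,3): δ = 142.46°  ·
  (2,4): δ = 75.41°  ·
  (3,4): δ = 112.95°  ·
antipodal pairs: 1

count = 1; pairs: (0,2)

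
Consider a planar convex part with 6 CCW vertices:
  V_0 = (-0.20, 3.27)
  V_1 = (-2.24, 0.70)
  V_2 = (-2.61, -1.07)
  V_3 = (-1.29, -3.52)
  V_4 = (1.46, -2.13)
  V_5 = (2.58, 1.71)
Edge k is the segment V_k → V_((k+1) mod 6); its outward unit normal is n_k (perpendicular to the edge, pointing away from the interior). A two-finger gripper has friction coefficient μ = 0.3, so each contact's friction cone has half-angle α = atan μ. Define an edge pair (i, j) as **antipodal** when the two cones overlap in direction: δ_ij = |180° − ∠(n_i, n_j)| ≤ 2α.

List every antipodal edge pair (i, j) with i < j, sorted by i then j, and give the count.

count = 4; pairs: (0,3), (0,4), (1,4), (2,5)

α = atan 0.3 = 16.70°;  2α = 33.40°
n_0 = (-0.7832, +0.6217)
n_1 = (-0.9788, +0.2046)
n_2 = (-0.8804, -0.4743)
n_3 = (+0.4511, -0.8925)
n_4 = (+0.9600, -0.2800)
n_5 = (+0.4894, +0.8721)
  (0,1): δ = 153.37°  ·
  (0,2): δ = 113.24°  ·
  (0,3): δ = 24.74°  ✓
  (0,4): δ = 22.18°  ✓
  (0,5): δ = 99.14°  ·
  (1,2): δ = 139.88°  ·
  (1,3): δ = 51.38°  ·
  (1,4): δ = 4.45°  ✓
  (1,5): δ = 72.51°  ·
  (2,3): δ = 91.50°  ·
  (2,4): δ = 44.57°  ·
  (2,5): δ = 32.39°  ✓
  (3,4): δ = 133.07°  ·
  (3,5): δ = 56.11°  ·
  (4,5): δ = 103.04°  ·
antipodal pairs: 4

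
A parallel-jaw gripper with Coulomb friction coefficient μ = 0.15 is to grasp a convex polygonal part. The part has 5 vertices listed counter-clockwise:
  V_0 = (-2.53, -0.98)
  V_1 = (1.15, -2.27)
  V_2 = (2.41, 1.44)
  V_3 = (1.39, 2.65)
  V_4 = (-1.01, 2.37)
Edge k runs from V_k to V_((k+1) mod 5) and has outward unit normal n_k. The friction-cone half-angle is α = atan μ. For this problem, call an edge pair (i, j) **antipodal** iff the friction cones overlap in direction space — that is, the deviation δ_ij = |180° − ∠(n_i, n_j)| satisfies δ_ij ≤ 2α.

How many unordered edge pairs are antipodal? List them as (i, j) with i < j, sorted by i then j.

α = atan 0.15 = 8.53°;  2α = 17.06°
n_0 = (-0.3308, -0.9437)
n_1 = (+0.9469, -0.3216)
n_2 = (+0.7646, +0.6445)
n_3 = (-0.1159, +0.9933)
n_4 = (-0.9106, +0.4132)
  (0,1): δ = 89.44°  ·
  (0,2): δ = 30.55°  ·
  (0,3): δ = 25.97°  ·
  (0,4): δ = 84.91°  ·
  (1,2): δ = 121.11°  ·
  (1,3): δ = 64.59°  ·
  (1,4): δ = 5.65°  ✓
  (2,3): δ = 123.48°  ·
  (2,4): δ = 64.54°  ·
  (3,4): δ = 121.06°  ·
antipodal pairs: 1

count = 1; pairs: (1,4)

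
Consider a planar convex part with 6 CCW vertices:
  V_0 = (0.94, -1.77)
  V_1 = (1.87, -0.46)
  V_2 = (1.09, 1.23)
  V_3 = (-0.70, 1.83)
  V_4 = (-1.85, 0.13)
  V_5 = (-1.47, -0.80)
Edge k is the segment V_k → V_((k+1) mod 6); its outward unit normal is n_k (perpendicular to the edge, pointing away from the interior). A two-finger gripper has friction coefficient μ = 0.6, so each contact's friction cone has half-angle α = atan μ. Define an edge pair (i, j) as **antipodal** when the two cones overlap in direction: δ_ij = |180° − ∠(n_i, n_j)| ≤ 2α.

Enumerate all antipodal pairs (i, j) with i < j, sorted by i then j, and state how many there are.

count = 7; pairs: (0,3), (0,4), (1,3), (1,4), (1,5), (2,4), (2,5)

α = atan 0.6 = 30.96°;  2α = 61.93°
n_0 = (+0.8154, -0.5789)
n_1 = (+0.9080, +0.4191)
n_2 = (+0.3178, +0.9482)
n_3 = (-0.8283, +0.5603)
n_4 = (-0.9257, -0.3782)
n_5 = (-0.3734, -0.9277)
  (0,1): δ = 119.85°  ·
  (0,2): δ = 73.16°  ·
  (0,3): δ = 1.29°  ✓
  (0,4): δ = 57.60°  ✓
  (0,5): δ = 103.45°  ·
  (1,2): δ = 133.31°  ·
  (1,3): δ = 58.85°  ✓
  (1,4): δ = 2.55°  ✓
  (1,5): δ = 43.30°  ✓
  (2,3): δ = 105.55°  ·
  (2,4): δ = 49.24°  ✓
  (2,5): δ = 3.39°  ✓
  (3,4): δ = 123.70°  ·
  (3,5): δ = 77.85°  ·
  (4,5): δ = 134.15°  ·
antipodal pairs: 7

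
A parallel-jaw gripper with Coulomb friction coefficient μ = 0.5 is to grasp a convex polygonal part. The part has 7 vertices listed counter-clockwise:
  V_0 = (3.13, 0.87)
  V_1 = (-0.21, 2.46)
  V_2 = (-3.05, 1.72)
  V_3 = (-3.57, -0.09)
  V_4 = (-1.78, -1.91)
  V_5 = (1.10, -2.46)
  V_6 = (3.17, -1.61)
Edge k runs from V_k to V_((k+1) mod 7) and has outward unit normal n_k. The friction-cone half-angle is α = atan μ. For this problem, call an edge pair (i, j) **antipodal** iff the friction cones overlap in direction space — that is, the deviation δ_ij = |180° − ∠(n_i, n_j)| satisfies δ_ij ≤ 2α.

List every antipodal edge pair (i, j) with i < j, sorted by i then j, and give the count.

α = atan 0.5 = 26.57°;  2α = 53.13°
n_0 = (+0.4298, +0.9029)
n_1 = (-0.2521, +0.9677)
n_2 = (-0.9611, +0.2761)
n_3 = (-0.7130, -0.7012)
n_4 = (-0.1876, -0.9822)
n_5 = (+0.3799, -0.9250)
n_6 = (+0.9999, +0.0161)
  (0,1): δ = 139.94°  ·
  (0,2): δ = 80.57°  ·
  (0,3): δ = 20.02°  ✓
  (0,4): δ = 14.64°  ✓
  (0,5): δ = 47.78°  ✓
  (0,6): δ = 116.38°  ·
  (1,2): δ = 120.63°  ·
  (1,3): δ = 60.08°  ·
  (1,4): δ = 25.42°  ✓
  (1,5): δ = 7.72°  ✓
  (1,6): δ = 76.32°  ·
  (2,3): δ = 119.45°  ·
  (2,4): δ = 84.78°  ·
  (2,5): δ = 51.65°  ✓
  (2,6): δ = 16.95°  ✓
  (3,4): δ = 145.34°  ·
  (3,5): δ = 112.20°  ·
  (3,6): δ = 43.60°  ✓
  (4,5): δ = 146.86°  ·
  (4,6): δ = 78.26°  ·
  (5,6): δ = 111.40°  ·
antipodal pairs: 8

count = 8; pairs: (0,3), (0,4), (0,5), (1,4), (1,5), (2,5), (2,6), (3,6)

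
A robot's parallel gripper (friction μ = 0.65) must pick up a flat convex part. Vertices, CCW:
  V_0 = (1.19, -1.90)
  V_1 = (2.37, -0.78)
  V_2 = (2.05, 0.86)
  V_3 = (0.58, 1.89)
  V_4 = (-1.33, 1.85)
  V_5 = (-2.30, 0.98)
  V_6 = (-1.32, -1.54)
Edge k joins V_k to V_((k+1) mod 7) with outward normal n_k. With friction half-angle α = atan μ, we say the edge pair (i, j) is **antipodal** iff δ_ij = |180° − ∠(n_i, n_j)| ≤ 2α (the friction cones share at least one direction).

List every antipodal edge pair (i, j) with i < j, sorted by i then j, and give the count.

α = atan 0.65 = 33.02°;  2α = 66.05°
n_0 = (+0.6884, -0.7253)
n_1 = (+0.9815, +0.1915)
n_2 = (+0.5738, +0.8190)
n_3 = (-0.0209, +0.9998)
n_4 = (-0.6677, +0.7444)
n_5 = (-0.9320, -0.3624)
n_6 = (-0.1420, -0.9899)
  (0,1): δ = 122.46°  ·
  (0,2): δ = 78.52°  ·
  (0,3): δ = 42.31°  ✓
  (0,4): δ = 1.62°  ✓
  (0,5): δ = 67.74°  ·
  (0,6): δ = 128.33°  ·
  (1,2): δ = 136.06°  ·
  (1,3): δ = 99.84°  ·
  (1,4): δ = 59.15°  ✓
  (1,5): δ = 10.21°  ✓
  (1,6): δ = 70.80°  ·
  (2,3): δ = 143.78°  ·
  (2,4): δ = 103.09°  ·
  (2,5): δ = 33.73°  ✓
  (2,6): δ = 26.86°  ✓
  (3,4): δ = 139.31°  ·
  (3,5): δ = 69.95°  ·
  (3,6): δ = 9.36°  ✓
  (4,5): δ = 110.64°  ·
  (4,6): δ = 50.05°  ✓
  (5,6): δ = 119.41°  ·
antipodal pairs: 8

count = 8; pairs: (0,3), (0,4), (1,4), (1,5), (2,5), (2,6), (3,6), (4,6)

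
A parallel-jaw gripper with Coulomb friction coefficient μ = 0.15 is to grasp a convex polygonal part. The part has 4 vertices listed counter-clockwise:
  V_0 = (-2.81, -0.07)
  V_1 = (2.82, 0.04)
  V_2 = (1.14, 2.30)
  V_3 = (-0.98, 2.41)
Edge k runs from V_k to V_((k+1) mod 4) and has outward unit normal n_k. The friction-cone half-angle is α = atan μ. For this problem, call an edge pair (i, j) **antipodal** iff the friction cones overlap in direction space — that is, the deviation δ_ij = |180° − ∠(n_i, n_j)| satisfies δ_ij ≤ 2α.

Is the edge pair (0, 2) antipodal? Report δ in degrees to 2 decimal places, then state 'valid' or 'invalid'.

δ = 4.09°, valid

α = atan 0.15 = 8.53°;  2α = 17.06°
edge 0: e_0 = (+5.63, +0.11);  n_0 = (+0.0195, -0.9998)
edge 2: e_2 = (-2.12, +0.11);  n_2 = (+0.0518, +0.9987)
∠(n_0, n_2) = 175.91°
δ = |180° − 175.91°| = 4.09°
4.09° ≤ 2α = 17.06°  →  valid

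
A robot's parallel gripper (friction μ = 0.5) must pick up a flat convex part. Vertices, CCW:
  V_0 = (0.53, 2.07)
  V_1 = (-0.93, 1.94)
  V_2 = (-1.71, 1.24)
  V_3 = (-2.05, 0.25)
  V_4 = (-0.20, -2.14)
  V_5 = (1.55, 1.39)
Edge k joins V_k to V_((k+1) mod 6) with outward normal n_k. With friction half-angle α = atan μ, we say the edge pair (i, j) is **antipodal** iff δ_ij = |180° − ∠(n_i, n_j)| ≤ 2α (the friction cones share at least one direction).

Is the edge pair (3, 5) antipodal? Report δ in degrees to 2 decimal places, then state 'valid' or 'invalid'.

δ = 18.57°, valid

α = atan 0.5 = 26.57°;  2α = 53.13°
edge 3: e_3 = (+1.85, -2.39);  n_3 = (-0.7908, -0.6121)
edge 5: e_5 = (-1.02, +0.68);  n_5 = (+0.5547, +0.8321)
∠(n_3, n_5) = 161.43°
δ = |180° − 161.43°| = 18.57°
18.57° ≤ 2α = 53.13°  →  valid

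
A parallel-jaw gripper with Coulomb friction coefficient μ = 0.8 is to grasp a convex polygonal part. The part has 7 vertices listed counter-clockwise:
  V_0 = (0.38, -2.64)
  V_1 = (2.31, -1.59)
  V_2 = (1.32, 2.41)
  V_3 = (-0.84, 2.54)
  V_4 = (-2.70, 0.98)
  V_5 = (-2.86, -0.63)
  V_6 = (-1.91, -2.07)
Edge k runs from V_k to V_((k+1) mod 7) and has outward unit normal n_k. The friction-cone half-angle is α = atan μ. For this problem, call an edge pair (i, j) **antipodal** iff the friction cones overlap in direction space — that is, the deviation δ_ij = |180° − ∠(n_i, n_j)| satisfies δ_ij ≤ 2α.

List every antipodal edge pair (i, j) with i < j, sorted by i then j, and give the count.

count = 10; pairs: (0,2), (0,3), (0,4), (1,3), (1,4), (1,5), (1,6), (2,5), (2,6), (3,6)

α = atan 0.8 = 38.66°;  2α = 77.32°
n_0 = (+0.4779, -0.8784)
n_1 = (+0.9707, +0.2403)
n_2 = (+0.0601, +0.9982)
n_3 = (-0.6426, +0.7662)
n_4 = (-0.9951, +0.0989)
n_5 = (-0.8347, -0.5507)
n_6 = (-0.2415, -0.9704)
  (0,1): δ = 104.65°  ·
  (0,2): δ = 31.99°  ✓
  (0,3): δ = 11.44°  ✓
  (0,4): δ = 55.78°  ✓
  (0,5): δ = 94.87°  ·
  (0,6): δ = 137.47°  ·
  (1,2): δ = 107.35°  ·
  (1,3): δ = 63.91°  ✓
  (1,4): δ = 19.58°  ✓
  (1,5): δ = 19.51°  ✓
  (1,6): δ = 62.12°  ✓
  (2,3): δ = 136.57°  ·
  (2,4): δ = 92.23°  ·
  (2,5): δ = 53.14°  ✓
  (2,6): δ = 10.53°  ✓
  (3,4): δ = 135.66°  ·
  (3,5): δ = 96.57°  ·
  (3,6): δ = 53.96°  ✓
  (4,5): δ = 140.91°  ·
  (4,6): δ = 98.30°  ·
  (5,6): δ = 137.39°  ·
antipodal pairs: 10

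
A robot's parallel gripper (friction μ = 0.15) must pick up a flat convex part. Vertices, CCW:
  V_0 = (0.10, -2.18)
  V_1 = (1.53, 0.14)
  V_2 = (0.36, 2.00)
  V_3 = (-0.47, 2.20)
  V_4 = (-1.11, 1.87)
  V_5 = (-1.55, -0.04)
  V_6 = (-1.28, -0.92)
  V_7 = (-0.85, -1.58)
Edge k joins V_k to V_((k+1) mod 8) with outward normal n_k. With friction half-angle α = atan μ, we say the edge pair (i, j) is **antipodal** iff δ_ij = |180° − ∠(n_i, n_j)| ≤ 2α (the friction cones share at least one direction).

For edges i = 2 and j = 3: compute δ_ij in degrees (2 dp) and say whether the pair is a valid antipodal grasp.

α = atan 0.15 = 8.53°;  2α = 17.06°
edge 2: e_2 = (-0.83, +0.20);  n_2 = (+0.2343, +0.9722)
edge 3: e_3 = (-0.64, -0.33);  n_3 = (-0.4583, +0.8888)
∠(n_2, n_3) = 40.82°
δ = |180° − 40.82°| = 139.18°
139.18° > 2α = 17.06°  →  invalid

δ = 139.18°, invalid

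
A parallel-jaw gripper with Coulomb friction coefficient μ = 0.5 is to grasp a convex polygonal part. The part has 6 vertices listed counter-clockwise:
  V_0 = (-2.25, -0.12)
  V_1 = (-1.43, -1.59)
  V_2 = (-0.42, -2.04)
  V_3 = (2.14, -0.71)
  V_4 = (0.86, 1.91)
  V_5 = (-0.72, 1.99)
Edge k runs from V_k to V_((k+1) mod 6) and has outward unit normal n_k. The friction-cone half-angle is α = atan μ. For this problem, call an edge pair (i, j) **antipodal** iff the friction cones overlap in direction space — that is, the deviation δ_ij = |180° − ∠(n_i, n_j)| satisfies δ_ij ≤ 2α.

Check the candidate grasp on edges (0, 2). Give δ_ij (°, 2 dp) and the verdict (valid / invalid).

α = atan 0.5 = 26.57°;  2α = 53.13°
edge 0: e_0 = (+0.82, -1.47);  n_0 = (-0.8733, -0.4872)
edge 2: e_2 = (+2.56, +1.33);  n_2 = (+0.4610, -0.8874)
∠(n_0, n_2) = 88.30°
δ = |180° − 88.30°| = 91.70°
91.70° > 2α = 53.13°  →  invalid

δ = 91.70°, invalid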